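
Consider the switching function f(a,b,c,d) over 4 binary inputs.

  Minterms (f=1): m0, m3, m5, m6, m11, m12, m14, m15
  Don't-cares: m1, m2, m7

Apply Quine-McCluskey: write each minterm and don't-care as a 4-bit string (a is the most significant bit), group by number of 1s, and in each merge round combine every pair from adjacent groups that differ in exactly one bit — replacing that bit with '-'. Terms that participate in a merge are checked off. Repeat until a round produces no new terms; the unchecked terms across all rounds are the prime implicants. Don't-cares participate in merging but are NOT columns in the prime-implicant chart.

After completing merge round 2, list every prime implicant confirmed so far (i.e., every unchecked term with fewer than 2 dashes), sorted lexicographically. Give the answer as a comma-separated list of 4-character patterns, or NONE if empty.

size-2^0 implicants → 0000(✓)  0001(✓)  0010(✓)  0011(✓)  0101(✓)  0110(✓)  0111(✓)  1011(✓)  1100(✓)  1110(✓)  1111(✓)
size-2^1 implicants → -011(✓)  -110(✓)  -111(✓)  0-01(✓)  0-10(✓)  0-11(✓)  00-0(✓)  00-1(✓)  000-(✓)  001-(✓)  01-1(✓)  011-(✓)  1-11(✓)  11-0  111-(✓)
size-2^2 implicants → --11  -11-  0--1  0-1-  00--
Unchecked terms (primes): --11, -11-, 0--1, 0-1-, 00--, 11-0

11-0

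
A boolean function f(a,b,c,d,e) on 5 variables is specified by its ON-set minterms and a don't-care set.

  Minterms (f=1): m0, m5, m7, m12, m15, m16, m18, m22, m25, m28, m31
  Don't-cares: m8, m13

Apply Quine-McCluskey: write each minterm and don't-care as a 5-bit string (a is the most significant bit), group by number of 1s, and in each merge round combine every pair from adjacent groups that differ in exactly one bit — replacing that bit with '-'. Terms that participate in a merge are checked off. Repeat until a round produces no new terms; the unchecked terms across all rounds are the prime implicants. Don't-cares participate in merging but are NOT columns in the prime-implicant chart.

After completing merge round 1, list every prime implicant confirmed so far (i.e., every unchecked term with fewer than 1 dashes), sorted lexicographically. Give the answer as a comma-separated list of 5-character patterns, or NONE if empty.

11001

Round 0: 00000✓ 00101✓ 00111✓ 01000✓ 01100✓ 01101✓ 01111✓ 10000✓ 10010✓ 10110✓ 11001 11100✓ 11111✓
Round 1: -0000 -1100 -1111 0-000 0-101✓ 0-111✓ 001-1✓ 01-00 011-1✓ 0110- 10-10 100-0
Round 2: 0-1-1
PIs = {-0000, -1100, -1111, 0-000, 0-1-1, 01-00, 0110-, 10-10, 100-0, 11001}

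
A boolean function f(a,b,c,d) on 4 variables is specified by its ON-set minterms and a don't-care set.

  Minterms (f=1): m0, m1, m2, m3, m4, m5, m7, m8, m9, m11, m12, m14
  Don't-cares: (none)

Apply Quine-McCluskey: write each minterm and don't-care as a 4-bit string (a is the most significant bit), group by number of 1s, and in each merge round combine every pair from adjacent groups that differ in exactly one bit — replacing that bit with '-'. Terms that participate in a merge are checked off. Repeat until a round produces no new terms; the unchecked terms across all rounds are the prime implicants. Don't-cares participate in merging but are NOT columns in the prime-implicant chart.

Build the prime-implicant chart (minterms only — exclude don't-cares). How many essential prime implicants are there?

4

size-2^0 implicants → 0000(✓)  0001(✓)  0010(✓)  0011(✓)  0100(✓)  0101(✓)  0111(✓)  1000(✓)  1001(✓)  1011(✓)  1100(✓)  1110(✓)
size-2^1 implicants → -000(✓)  -001(✓)  -011(✓)  -100(✓)  0-00(✓)  0-01(✓)  0-11(✓)  00-0(✓)  00-1(✓)  000-(✓)  001-(✓)  01-1(✓)  010-(✓)  1-00(✓)  10-1(✓)  100-(✓)  11-0
size-2^2 implicants → --00  -0-1  -00-  0--1  0-0-  00--
Unchecked terms (primes): --00, -0-1, -00-, 0--1, 0-0-, 00--, 11-0
Minterm coverage:
  m0 ⊆ --00,-00-,0-0-,00--
  m1 ⊆ -0-1,-00-,0--1,0-0-,00--
  m2 ⊆ 00-- [E]
  m3 ⊆ -0-1,0--1,00--
  m4 ⊆ --00,0-0-
  m5 ⊆ 0--1,0-0-
  m7 ⊆ 0--1 [E]
  m8 ⊆ --00,-00-
  m9 ⊆ -0-1,-00-
  m11 ⊆ -0-1 [E]
  m12 ⊆ --00,11-0
  m14 ⊆ 11-0 [E]
E = {-0-1, 0--1, 00--, 11-0}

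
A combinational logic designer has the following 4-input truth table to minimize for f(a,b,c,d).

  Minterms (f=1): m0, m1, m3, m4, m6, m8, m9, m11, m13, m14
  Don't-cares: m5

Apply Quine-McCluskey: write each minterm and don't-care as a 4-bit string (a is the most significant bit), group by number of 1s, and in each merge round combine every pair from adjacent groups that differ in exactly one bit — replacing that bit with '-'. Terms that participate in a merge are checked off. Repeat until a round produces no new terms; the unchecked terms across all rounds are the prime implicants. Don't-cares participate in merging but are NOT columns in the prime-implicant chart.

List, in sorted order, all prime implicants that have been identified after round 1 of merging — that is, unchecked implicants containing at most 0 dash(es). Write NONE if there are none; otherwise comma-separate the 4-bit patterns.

NONE

Round 0: 0000✓ 0001✓ 0011✓ 0100✓ 0101✓ 0110✓ 1000✓ 1001✓ 1011✓ 1101✓ 1110✓
Round 1: -000✓ -001✓ -011✓ -101✓ -110 0-00✓ 0-01✓ 00-1✓ 000-✓ 01-0 010-✓ 1-01✓ 10-1✓ 100-✓
Round 2: --01 -0-1 -00- 0-0-
PIs = {--01, -0-1, -00-, -110, 0-0-, 01-0}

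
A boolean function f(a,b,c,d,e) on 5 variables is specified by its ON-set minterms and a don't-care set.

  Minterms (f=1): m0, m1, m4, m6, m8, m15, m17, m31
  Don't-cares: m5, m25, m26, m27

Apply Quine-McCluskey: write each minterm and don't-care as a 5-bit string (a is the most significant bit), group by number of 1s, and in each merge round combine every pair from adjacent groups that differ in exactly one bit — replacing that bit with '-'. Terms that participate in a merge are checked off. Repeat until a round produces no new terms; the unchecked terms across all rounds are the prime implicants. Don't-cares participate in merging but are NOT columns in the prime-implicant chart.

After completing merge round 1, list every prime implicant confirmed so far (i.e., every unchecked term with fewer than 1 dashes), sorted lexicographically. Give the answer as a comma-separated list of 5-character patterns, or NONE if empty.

size-2^0 implicants → 00000(✓)  00001(✓)  00100(✓)  00101(✓)  00110(✓)  01000(✓)  01111(✓)  10001(✓)  11001(✓)  11010(✓)  11011(✓)  11111(✓)
size-2^1 implicants → -0001  -1111  0-000  00-00(✓)  00-01(✓)  0000-(✓)  001-0  0010-(✓)  1-001  11-11  110-1  1101-
size-2^2 implicants → 00-0-
Unchecked terms (primes): -0001, -1111, 0-000, 00-0-, 001-0, 1-001, 11-11, 110-1, 1101-

NONE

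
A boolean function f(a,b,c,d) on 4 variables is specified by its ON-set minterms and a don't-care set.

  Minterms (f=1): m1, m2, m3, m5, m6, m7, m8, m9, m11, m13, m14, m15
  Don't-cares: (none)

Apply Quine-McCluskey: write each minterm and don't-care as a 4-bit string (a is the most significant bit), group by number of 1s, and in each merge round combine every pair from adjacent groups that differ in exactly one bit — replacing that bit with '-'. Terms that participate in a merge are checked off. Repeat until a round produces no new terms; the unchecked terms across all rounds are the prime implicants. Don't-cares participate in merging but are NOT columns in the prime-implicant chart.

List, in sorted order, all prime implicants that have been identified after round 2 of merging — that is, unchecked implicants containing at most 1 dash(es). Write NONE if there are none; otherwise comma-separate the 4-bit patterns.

100-

[col 0] 0001*, 0010*, 0011*, 0101*, 0110*, 0111*, 1000*, 1001*, 1011*, 1101*, 1110*, 1111*
[col 1] -001*, -011*, -101*, -110*, -111*, 0-01*, 0-10*, 0-11*, 00-1*, 001-*, 01-1*, 011-*, 1-01*, 1-11*, 10-1*, 100-, 11-1*, 111-*
[col 2] --01*, --11*, -0-1*, -1-1*, -11-, 0--1*, 0-1-, 1--1*
[col 3] ---1
Prime implicants: ---1, -11-, 0-1-, 100-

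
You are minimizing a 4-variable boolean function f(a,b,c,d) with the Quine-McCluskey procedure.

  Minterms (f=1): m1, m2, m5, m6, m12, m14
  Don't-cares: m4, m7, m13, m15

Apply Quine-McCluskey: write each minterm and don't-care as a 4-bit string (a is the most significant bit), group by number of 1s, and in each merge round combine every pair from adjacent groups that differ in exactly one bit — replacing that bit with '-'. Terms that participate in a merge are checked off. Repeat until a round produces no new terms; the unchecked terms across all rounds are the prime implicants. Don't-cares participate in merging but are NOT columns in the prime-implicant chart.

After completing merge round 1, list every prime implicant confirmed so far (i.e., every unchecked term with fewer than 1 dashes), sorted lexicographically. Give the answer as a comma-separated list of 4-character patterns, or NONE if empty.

NONE

[col 0] 0001*, 0010*, 0100*, 0101*, 0110*, 0111*, 1100*, 1101*, 1110*, 1111*
[col 1] -100*, -101*, -110*, -111*, 0-01, 0-10, 01-0*, 01-1*, 010-*, 011-*, 11-0*, 11-1*, 110-*, 111-*
[col 2] -1-0*, -1-1*, -10-*, -11-*, 01--*, 11--*
[col 3] -1--
Prime implicants: -1--, 0-01, 0-10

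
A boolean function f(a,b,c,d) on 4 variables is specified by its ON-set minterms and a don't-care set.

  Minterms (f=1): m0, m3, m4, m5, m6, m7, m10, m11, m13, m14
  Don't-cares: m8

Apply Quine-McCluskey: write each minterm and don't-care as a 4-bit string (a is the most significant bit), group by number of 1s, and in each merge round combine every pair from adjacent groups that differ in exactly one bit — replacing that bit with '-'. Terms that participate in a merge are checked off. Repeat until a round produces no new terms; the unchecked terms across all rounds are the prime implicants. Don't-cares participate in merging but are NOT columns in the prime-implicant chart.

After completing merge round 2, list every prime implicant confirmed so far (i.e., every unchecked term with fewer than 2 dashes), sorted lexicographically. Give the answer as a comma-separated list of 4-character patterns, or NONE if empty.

[col 0] 0000*, 0011*, 0100*, 0101*, 0110*, 0111*, 1000*, 1010*, 1011*, 1101*, 1110*
[col 1] -000, -011, -101, -110, 0-00, 0-11, 01-0*, 01-1*, 010-*, 011-*, 1-10, 10-0, 101-
[col 2] 01--
Prime implicants: -000, -011, -101, -110, 0-00, 0-11, 01--, 1-10, 10-0, 101-

-000, -011, -101, -110, 0-00, 0-11, 1-10, 10-0, 101-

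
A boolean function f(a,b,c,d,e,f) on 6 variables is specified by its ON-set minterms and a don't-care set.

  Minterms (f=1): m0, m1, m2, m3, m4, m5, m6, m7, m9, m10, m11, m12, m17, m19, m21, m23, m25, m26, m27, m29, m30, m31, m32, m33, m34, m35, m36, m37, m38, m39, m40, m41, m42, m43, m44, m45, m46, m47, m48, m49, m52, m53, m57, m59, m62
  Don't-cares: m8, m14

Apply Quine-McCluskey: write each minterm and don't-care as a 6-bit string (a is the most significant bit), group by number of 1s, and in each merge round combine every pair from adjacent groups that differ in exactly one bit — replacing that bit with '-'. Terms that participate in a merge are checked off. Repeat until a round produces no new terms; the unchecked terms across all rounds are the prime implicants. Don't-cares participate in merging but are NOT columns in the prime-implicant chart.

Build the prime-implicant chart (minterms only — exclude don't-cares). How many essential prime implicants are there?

[col 0] 000000*, 000001*, 000010*, 000011*, 000100*, 000101*, 000110*, 000111*, 001000*, 001001*, 001010*, 001011*, 001100*, 001110*, 010001*, 010011*, 010101*, 010111*, 011001*, 011010*, 011011*, 011101*, 011110*, 011111*, 100000*, 100001*, 100010*, 100011*, 100100*, 100101*, 100110*, 100111*, 101000*, 101001*, 101010*, 101011*, 101100*, 101101*, 101110*, 101111*, 110000*, 110001*, 110100*, 110101*, 111001*, 111011*, 111110*
[col 1] -00000*, -00001*, -00010*, -00011*, -00100*, -00101*, -00110*, -00111*, -01000*, -01001*, -01010*, -01011*, -01100*, -01110*, -10001*, -10101*, -11001*, -11011*, -11110*, 0-0001*, 0-0011*, 0-0101*, 0-0111*, 0-1001*, 0-1010*, 0-1011*, 0-1110*, 00-000*, 00-001*, 00-010*, 00-011*, 00-100*, 00-110*, 000-00*, 000-01*, 000-10*, 000-11*, 0000-0*, 0000-1*, 00000-*, 00001-*, 0001-0*, 0001-1*, 00010-*, 00011-*, 001-00*, 001-10*, 0010-0*, 0010-1*, 00100-*, 00101-*, 0011-0*, 01-001*, 01-011*, 01-101*, 01-111*, 010-01*, 010-11*, 0100-1*, 0101-1*, 011-01*, 011-10*, 011-11*, 0110-1*, 01101-*, 0111-1*, 01111-*, 1-0000*, 1-0001*, 1-0100*, 1-0101*, 1-1001*, 1-1011*, 1-1110*, 10-000*, 10-001*, 10-010*, 10-011*, 10-100*, 10-101*, 10-110*, 10-111*, 100-00*, 100-01*, 100-10*, 100-11*, 1000-0*, 1000-1*, 10000-*, 10001-*, 1001-0*, 1001-1*, 10010-*, 10011-*, 101-00*, 101-01*, 101-10*, 101-11*, 1010-0*, 1010-1*, 10100-*, 10101-*, 1011-0*, 1011-1*, 10110-*, 10111-*, 11-001*, 110-00*, 110-01*, 11000-*, 11010-*, 1110-1*
[col 2] --0001*, --0101*, --1001*, --1011*, --1110, -0-000*, -0-001*, -0-010*, -0-011*, -0-100*, -0-110*, -00-00*, -00-01*, -00-10*, -00-11*, -000-0*, -000-1*, -0000-*, -0001-*, -001-0*, -001-1*, -0010-*, -0011-*, -01-00*, -01-10*, -010-0*, -010-1*, -0100-*, -0101-*, -011-0*, -1-001*, -10-01*, -110-1*, 0--001*, 0--011*, 0-0-01*, 0-0-11*, 0-00-1*, 0-01-1*, 0-1-10, 0-10-1*, 0-101-, 00--00*, 00--10*, 00-0-0*, 00-0-1*, 00-00-*, 00-01-*, 00-1-0*, 000--0*, 000--1*, 000-0-*, 000-1-*, 0000--*, 0001--*, 001--0*, 0010--*, 01--01*, 01--11*, 01-0-1*, 01-1-1*, 010--1*, 011--1*, 011-1-, 1--001*, 1-0-00*, 1-0-01*, 1-000-*, 1-010-*, 1-10-1*, 10--00*, 10--01*, 10--10*, 10--11*, 10-0-0*, 10-0-1*, 10-00-*, 10-01-*, 10-1-0*, 10-1-1*, 10-10-*, 10-11-*, 100--0*, 100--1*, 100-0-*, 100-1-*, 1000--*, 1001--*, 101--0*, 101--1*, 101-0-*, 101-1-*, 1010--*, 1011--*, 110-0-*
[col 3] ---001, --0-01, --10-1, -0--00*, -0--10*, -0-0-0*, -0-0-1*, -0-00-*, -0-01-*, -0-1-0*, -00--0*, -00--1*, -00-0-*, -00-1-*, -000--*, -001--*, -01--0*, -010--*, 0--0-1, 0-0--1, 00---0*, 00-0--*, 000---*, 01---1, 1-0-0-, 10---0*, 10---1*, 10--0-*, 10--1-*, 10-0--*, 10-1--*, 100---*, 101---*
[col 4] -0---0, -0-0--, -00---, 10----
Prime implicants: ---001, --0-01, --10-1, --1110, -0---0, -0-0--, -00---, 0--0-1, 0-0--1, 0-1-10, 0-101-, 01---1, 011-1-, 1-0-0-, 10----
PI chart (minterm → PIs covering it):
  0 | -0---0,-0-0--,-00---
  1 | ---001,--0-01,-0-0--,-00---,0--0-1,0-0--1
  2 | -0---0,-0-0--,-00---
  3 | -0-0--,-00---,0--0-1,0-0--1
  4 | -0---0,-00---
  5 | --0-01,-00---,0-0--1
  6 | -0---0,-00---
  7 | -00---,0-0--1
  9 | ---001,--10-1,-0-0--,0--0-1
  10 | -0---0,-0-0--,0-1-10,0-101-
  11 | --10-1,-0-0--,0--0-1,0-101-
  12 | -0---0  (sole → essential)
  17 | ---001,--0-01,0--0-1,0-0--1,01---1
  19 | 0--0-1,0-0--1,01---1
  21 | --0-01,0-0--1,01---1
  23 | 0-0--1,01---1
  25 | ---001,--10-1,0--0-1,01---1
  26 | 0-1-10,0-101-,011-1-
  27 | --10-1,0--0-1,0-101-,01---1,011-1-
  29 | 01---1  (sole → essential)
  30 | --1110,0-1-10,011-1-
  31 | 01---1,011-1-
  32 | -0---0,-0-0--,-00---,1-0-0-,10----
  33 | ---001,--0-01,-0-0--,-00---,1-0-0-,10----
  34 | -0---0,-0-0--,-00---,10----
  35 | -0-0--,-00---,10----
  36 | -0---0,-00---,1-0-0-,10----
  37 | --0-01,-00---,1-0-0-,10----
  38 | -0---0,-00---,10----
  39 | -00---,10----
  40 | -0---0,-0-0--,10----
  41 | ---001,--10-1,-0-0--,10----
  42 | -0---0,-0-0--,10----
  43 | --10-1,-0-0--,10----
  44 | -0---0,10----
  45 | 10----  (sole → essential)
  46 | --1110,-0---0,10----
  47 | 10----  (sole → essential)
  48 | 1-0-0-  (sole → essential)
  49 | ---001,--0-01,1-0-0-
  52 | 1-0-0-  (sole → essential)
  53 | --0-01,1-0-0-
  57 | ---001,--10-1
  59 | --10-1  (sole → essential)
  62 | --1110  (sole → essential)
Essential prime implicants: --10-1, --1110, -0---0, 01---1, 1-0-0-, 10----

6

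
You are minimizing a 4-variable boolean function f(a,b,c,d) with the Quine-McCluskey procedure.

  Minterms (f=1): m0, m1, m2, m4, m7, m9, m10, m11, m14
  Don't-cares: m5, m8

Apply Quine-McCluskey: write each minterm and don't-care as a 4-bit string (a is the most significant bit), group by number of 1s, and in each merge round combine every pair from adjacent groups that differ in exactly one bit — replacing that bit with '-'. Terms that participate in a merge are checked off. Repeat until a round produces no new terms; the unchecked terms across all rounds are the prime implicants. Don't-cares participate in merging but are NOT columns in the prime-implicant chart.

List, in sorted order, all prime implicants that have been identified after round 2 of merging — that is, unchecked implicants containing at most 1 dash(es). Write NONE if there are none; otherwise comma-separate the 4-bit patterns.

01-1, 1-10

Round 0: 0000✓ 0001✓ 0010✓ 0100✓ 0101✓ 0111✓ 1000✓ 1001✓ 1010✓ 1011✓ 1110✓
Round 1: -000✓ -001✓ -010✓ 0-00✓ 0-01✓ 00-0✓ 000-✓ 01-1 010-✓ 1-10 10-0✓ 10-1✓ 100-✓ 101-✓
Round 2: -0-0 -00- 0-0- 10--
PIs = {-0-0, -00-, 0-0-, 01-1, 1-10, 10--}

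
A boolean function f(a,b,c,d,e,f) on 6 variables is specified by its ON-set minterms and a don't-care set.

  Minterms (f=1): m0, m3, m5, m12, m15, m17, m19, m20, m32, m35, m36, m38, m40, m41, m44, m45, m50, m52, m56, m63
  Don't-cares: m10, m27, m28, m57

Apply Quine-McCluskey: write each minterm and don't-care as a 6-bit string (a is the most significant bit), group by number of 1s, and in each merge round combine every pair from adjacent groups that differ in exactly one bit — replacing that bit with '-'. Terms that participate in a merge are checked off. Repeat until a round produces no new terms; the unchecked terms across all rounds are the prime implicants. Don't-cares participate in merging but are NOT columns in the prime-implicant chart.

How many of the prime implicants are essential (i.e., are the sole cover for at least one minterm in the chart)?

size-2^0 implicants → 000000(✓)  000011(✓)  000101  001010  001100(✓)  001111  010001(✓)  010011(✓)  010100(✓)  011011(✓)  011100(✓)  100000(✓)  100011(✓)  100100(✓)  100110(✓)  101000(✓)  101001(✓)  101100(✓)  101101(✓)  110010  110100(✓)  111000(✓)  111001(✓)  111111
size-2^1 implicants → -00000  -00011  -01100  -10100  0-0011  0-1100  01-011  01-100  0100-1  1-0100  1-1000(✓)  1-1001(✓)  10-000(✓)  10-100(✓)  100-00(✓)  1001-0  101-00(✓)  101-01(✓)  10100-(✓)  10110-(✓)  11100-(✓)
size-2^2 implicants → 1-100-  10--00  101-0-
Unchecked terms (primes): -00000, -00011, -01100, -10100, 0-0011, 0-1100, 000101, 001010, 001111, 01-011, 01-100, 0100-1, 1-0100, 1-100-, 10--00, 1001-0, 101-0-, 110010, 111111
Minterm coverage:
  m0 ⊆ -00000 [E]
  m3 ⊆ -00011,0-0011
  m5 ⊆ 000101 [E]
  m12 ⊆ -01100,0-1100
  m15 ⊆ 001111 [E]
  m17 ⊆ 0100-1 [E]
  m19 ⊆ 0-0011,01-011,0100-1
  m20 ⊆ -10100,01-100
  m32 ⊆ -00000,10--00
  m35 ⊆ -00011 [E]
  m36 ⊆ 1-0100,10--00,1001-0
  m38 ⊆ 1001-0 [E]
  m40 ⊆ 1-100-,10--00,101-0-
  m41 ⊆ 1-100-,101-0-
  m44 ⊆ -01100,10--00,101-0-
  m45 ⊆ 101-0- [E]
  m50 ⊆ 110010 [E]
  m52 ⊆ -10100,1-0100
  m56 ⊆ 1-100- [E]
  m63 ⊆ 111111 [E]
E = {-00000, -00011, 000101, 001111, 0100-1, 1-100-, 1001-0, 101-0-, 110010, 111111}

10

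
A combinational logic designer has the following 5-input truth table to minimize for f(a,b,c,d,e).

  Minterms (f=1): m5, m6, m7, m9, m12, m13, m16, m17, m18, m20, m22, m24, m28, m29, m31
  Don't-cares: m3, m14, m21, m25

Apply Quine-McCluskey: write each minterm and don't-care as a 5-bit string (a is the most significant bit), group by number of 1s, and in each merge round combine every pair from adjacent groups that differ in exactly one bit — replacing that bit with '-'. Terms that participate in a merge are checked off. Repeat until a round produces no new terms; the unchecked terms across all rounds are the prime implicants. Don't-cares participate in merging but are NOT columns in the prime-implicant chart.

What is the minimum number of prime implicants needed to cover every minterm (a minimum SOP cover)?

7

[col 0] 00011*, 00101*, 00110*, 00111*, 01001*, 01100*, 01101*, 01110*, 10000*, 10001*, 10010*, 10100*, 10101*, 10110*, 11000*, 11001*, 11100*, 11101*, 11111*
[col 1] -0101*, -0110, -1001*, -1100*, -1101*, 0-101*, 0-110, 00-11, 001-1, 0011-, 01-01*, 011-0, 0110-*, 1-000*, 1-001*, 1-100*, 1-101*, 10-00*, 10-01*, 10-10*, 100-0*, 1000-*, 101-0*, 1010-*, 11-00*, 11-01*, 1100-*, 111-1, 1110-*
[col 2] --101, -1-01, -110-, 1--00*, 1--01*, 1-00-*, 1-10-*, 10--0, 10-0-*, 11-0-*
[col 3] 1--0-
Prime implicants: --101, -0110, -1-01, -110-, 0-110, 00-11, 001-1, 0011-, 011-0, 1--0-, 10--0, 111-1
PI chart (minterm → PIs covering it):
  5 | --101,001-1
  6 | -0110,0-110,0011-
  7 | 00-11,001-1,0011-
  9 | -1-01  (sole → essential)
  12 | -110-,011-0
  13 | --101,-1-01,-110-
  16 | 1--0-,10--0
  17 | 1--0-  (sole → essential)
  18 | 10--0  (sole → essential)
  20 | 1--0-,10--0
  22 | -0110,10--0
  24 | 1--0-  (sole → essential)
  28 | -110-,1--0-
  29 | --101,-1-01,-110-,1--0-,111-1
  31 | 111-1  (sole → essential)
Essential prime implicants: -1-01, 1--0-, 10--0, 111-1
Petrick residual → --101, -110-, 0011-
Minimum SOP uses 7 PIs: cd'e + bd'e + bcd' + a'b'cd + ad' + ab'e' + abce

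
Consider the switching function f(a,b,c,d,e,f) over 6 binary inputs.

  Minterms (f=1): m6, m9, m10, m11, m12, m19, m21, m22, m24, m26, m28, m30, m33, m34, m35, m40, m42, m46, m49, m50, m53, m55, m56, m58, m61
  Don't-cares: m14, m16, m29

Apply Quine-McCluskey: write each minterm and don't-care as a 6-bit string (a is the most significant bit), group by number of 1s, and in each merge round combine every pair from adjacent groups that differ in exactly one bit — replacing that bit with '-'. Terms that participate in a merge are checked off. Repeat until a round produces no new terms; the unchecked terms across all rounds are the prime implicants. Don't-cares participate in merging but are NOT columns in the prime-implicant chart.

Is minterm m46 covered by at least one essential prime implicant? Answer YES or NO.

size-2^0 implicants → 000110(✓)  001001(✓)  001010(✓)  001011(✓)  001100(✓)  001110(✓)  010000(✓)  010011  010101(✓)  010110(✓)  011000(✓)  011010(✓)  011100(✓)  011101(✓)  011110(✓)  100001(✓)  100010(✓)  100011(✓)  101000(✓)  101010(✓)  101110(✓)  110001(✓)  110010(✓)  110101(✓)  110111(✓)  111000(✓)  111010(✓)  111101(✓)
size-2^1 implicants → -01010(✓)  -01110(✓)  -10101(✓)  -11000(✓)  -11010(✓)  -11101(✓)  0-0110(✓)  0-1010(✓)  0-1100(✓)  0-1110(✓)  00-110(✓)  001-10(✓)  0010-1  00101-  0011-0(✓)  01-000  01-101(✓)  01-110(✓)  011-00(✓)  011-10(✓)  0110-0(✓)  0111-0(✓)  01110-  1-0001  1-0010(✓)  1-1000(✓)  1-1010(✓)  10-010(✓)  1000-1  10001-  101-10(✓)  1010-0(✓)  11-010(✓)  11-101(✓)  110-01  1101-1  1110-0(✓)
size-2^2 implicants → --1010  -01-10  -1-101  -110-0  0--110  0-1-10  0-11-0  011--0  1--010  1-10-0
Unchecked terms (primes): --1010, -01-10, -1-101, -110-0, 0--110, 0-1-10, 0-11-0, 0010-1, 00101-, 01-000, 010011, 011--0, 01110-, 1--010, 1-0001, 1-10-0, 1000-1, 10001-, 110-01, 1101-1
Minterm coverage:
  m6 ⊆ 0--110 [E]
  m9 ⊆ 0010-1 [E]
  m10 ⊆ --1010,-01-10,0-1-10,00101-
  m11 ⊆ 0010-1,00101-
  m12 ⊆ 0-11-0 [E]
  m19 ⊆ 010011 [E]
  m21 ⊆ -1-101 [E]
  m22 ⊆ 0--110 [E]
  m24 ⊆ -110-0,01-000,011--0
  m26 ⊆ --1010,-110-0,0-1-10,011--0
  m28 ⊆ 0-11-0,011--0,01110-
  m30 ⊆ 0--110,0-1-10,0-11-0,011--0
  m33 ⊆ 1-0001,1000-1
  m34 ⊆ 1--010,10001-
  m35 ⊆ 1000-1,10001-
  m40 ⊆ 1-10-0 [E]
  m42 ⊆ --1010,-01-10,1--010,1-10-0
  m46 ⊆ -01-10 [E]
  m49 ⊆ 1-0001,110-01
  m50 ⊆ 1--010 [E]
  m53 ⊆ -1-101,110-01,1101-1
  m55 ⊆ 1101-1 [E]
  m56 ⊆ -110-0,1-10-0
  m58 ⊆ --1010,-110-0,1--010,1-10-0
  m61 ⊆ -1-101 [E]
E = {-01-10, -1-101, 0--110, 0-11-0, 0010-1, 010011, 1--010, 1-10-0, 1101-1}

YES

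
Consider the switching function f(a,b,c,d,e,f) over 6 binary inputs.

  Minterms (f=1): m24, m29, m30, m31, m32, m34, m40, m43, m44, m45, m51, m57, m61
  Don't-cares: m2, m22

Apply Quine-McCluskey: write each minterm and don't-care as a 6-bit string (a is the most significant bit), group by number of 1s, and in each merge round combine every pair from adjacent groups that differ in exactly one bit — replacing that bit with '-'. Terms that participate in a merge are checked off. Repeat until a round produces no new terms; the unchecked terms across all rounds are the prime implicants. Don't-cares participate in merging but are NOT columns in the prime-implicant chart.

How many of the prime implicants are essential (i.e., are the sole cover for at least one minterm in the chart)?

size-2^0 implicants → 000010(✓)  010110(✓)  011000  011101(✓)  011110(✓)  011111(✓)  100000(✓)  100010(✓)  101000(✓)  101011  101100(✓)  101101(✓)  110011  111001(✓)  111101(✓)
size-2^1 implicants → -00010  -11101  01-110  0111-1  01111-  1-1101  10-000  1000-0  101-00  10110-  111-01
Unchecked terms (primes): -00010, -11101, 01-110, 011000, 0111-1, 01111-, 1-1101, 10-000, 1000-0, 101-00, 101011, 10110-, 110011, 111-01
Minterm coverage:
  m24 ⊆ 011000 [E]
  m29 ⊆ -11101,0111-1
  m30 ⊆ 01-110,01111-
  m31 ⊆ 0111-1,01111-
  m32 ⊆ 10-000,1000-0
  m34 ⊆ -00010,1000-0
  m40 ⊆ 10-000,101-00
  m43 ⊆ 101011 [E]
  m44 ⊆ 101-00,10110-
  m45 ⊆ 1-1101,10110-
  m51 ⊆ 110011 [E]
  m57 ⊆ 111-01 [E]
  m61 ⊆ -11101,1-1101,111-01
E = {011000, 101011, 110011, 111-01}

4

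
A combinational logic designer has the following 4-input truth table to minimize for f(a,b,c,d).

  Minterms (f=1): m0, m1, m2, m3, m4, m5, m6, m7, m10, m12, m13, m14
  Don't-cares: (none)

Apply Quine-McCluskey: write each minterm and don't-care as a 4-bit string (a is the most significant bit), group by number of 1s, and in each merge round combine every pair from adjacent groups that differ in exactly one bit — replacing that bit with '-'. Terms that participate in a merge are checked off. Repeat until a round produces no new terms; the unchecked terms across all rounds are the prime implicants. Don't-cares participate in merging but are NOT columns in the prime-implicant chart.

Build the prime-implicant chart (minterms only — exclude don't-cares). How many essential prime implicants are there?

size-2^0 implicants → 0000(✓)  0001(✓)  0010(✓)  0011(✓)  0100(✓)  0101(✓)  0110(✓)  0111(✓)  1010(✓)  1100(✓)  1101(✓)  1110(✓)
size-2^1 implicants → -010(✓)  -100(✓)  -101(✓)  -110(✓)  0-00(✓)  0-01(✓)  0-10(✓)  0-11(✓)  00-0(✓)  00-1(✓)  000-(✓)  001-(✓)  01-0(✓)  01-1(✓)  010-(✓)  011-(✓)  1-10(✓)  11-0(✓)  110-(✓)
size-2^2 implicants → --10  -1-0  -10-  0--0(✓)  0--1(✓)  0-0-(✓)  0-1-(✓)  00--(✓)  01--(✓)
size-2^3 implicants → 0---
Unchecked terms (primes): --10, -1-0, -10-, 0---
Minterm coverage:
  m0 ⊆ 0--- [E]
  m1 ⊆ 0--- [E]
  m2 ⊆ --10,0---
  m3 ⊆ 0--- [E]
  m4 ⊆ -1-0,-10-,0---
  m5 ⊆ -10-,0---
  m6 ⊆ --10,-1-0,0---
  m7 ⊆ 0--- [E]
  m10 ⊆ --10 [E]
  m12 ⊆ -1-0,-10-
  m13 ⊆ -10- [E]
  m14 ⊆ --10,-1-0
E = {--10, -10-, 0---}

3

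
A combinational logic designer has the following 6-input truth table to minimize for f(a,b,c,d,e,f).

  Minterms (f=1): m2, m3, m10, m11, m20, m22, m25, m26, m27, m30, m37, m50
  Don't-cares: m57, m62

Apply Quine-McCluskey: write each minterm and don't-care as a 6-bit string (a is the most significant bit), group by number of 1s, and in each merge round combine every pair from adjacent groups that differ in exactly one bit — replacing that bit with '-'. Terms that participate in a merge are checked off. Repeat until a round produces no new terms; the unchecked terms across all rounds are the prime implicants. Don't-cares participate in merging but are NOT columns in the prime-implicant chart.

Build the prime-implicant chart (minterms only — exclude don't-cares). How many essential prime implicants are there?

4

size-2^0 implicants → 000010(✓)  000011(✓)  001010(✓)  001011(✓)  010100(✓)  010110(✓)  011001(✓)  011010(✓)  011011(✓)  011110(✓)  100101  110010  111001(✓)  111110(✓)
size-2^1 implicants → -11001  -11110  0-1010(✓)  0-1011(✓)  00-010(✓)  00-011(✓)  00001-(✓)  00101-(✓)  01-110  0101-0  011-10  0110-1  01101-(✓)
size-2^2 implicants → 0-101-  00-01-
Unchecked terms (primes): -11001, -11110, 0-101-, 00-01-, 01-110, 0101-0, 011-10, 0110-1, 100101, 110010
Minterm coverage:
  m2 ⊆ 00-01- [E]
  m3 ⊆ 00-01- [E]
  m10 ⊆ 0-101-,00-01-
  m11 ⊆ 0-101-,00-01-
  m20 ⊆ 0101-0 [E]
  m22 ⊆ 01-110,0101-0
  m25 ⊆ -11001,0110-1
  m26 ⊆ 0-101-,011-10
  m27 ⊆ 0-101-,0110-1
  m30 ⊆ -11110,01-110,011-10
  m37 ⊆ 100101 [E]
  m50 ⊆ 110010 [E]
E = {00-01-, 0101-0, 100101, 110010}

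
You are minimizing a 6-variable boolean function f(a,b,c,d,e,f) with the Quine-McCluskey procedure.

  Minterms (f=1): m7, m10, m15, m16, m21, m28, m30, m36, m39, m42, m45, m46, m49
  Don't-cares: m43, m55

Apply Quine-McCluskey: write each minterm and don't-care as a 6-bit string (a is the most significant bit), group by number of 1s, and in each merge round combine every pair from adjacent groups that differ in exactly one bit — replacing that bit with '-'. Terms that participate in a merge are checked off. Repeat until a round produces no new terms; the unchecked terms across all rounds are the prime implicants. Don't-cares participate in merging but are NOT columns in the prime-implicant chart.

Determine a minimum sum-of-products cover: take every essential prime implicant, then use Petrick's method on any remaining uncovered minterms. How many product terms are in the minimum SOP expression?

size-2^0 implicants → 000111(✓)  001010(✓)  001111(✓)  010000  010101  011100(✓)  011110(✓)  100100  100111(✓)  101010(✓)  101011(✓)  101101  101110(✓)  110001  110111(✓)
size-2^1 implicants → -00111  -01010  00-111  0111-0  1-0111  101-10  10101-
Unchecked terms (primes): -00111, -01010, 00-111, 010000, 010101, 0111-0, 1-0111, 100100, 101-10, 10101-, 101101, 110001
Minterm coverage:
  m7 ⊆ -00111,00-111
  m10 ⊆ -01010 [E]
  m15 ⊆ 00-111 [E]
  m16 ⊆ 010000 [E]
  m21 ⊆ 010101 [E]
  m28 ⊆ 0111-0 [E]
  m30 ⊆ 0111-0 [E]
  m36 ⊆ 100100 [E]
  m39 ⊆ -00111,1-0111
  m42 ⊆ -01010,101-10,10101-
  m45 ⊆ 101101 [E]
  m46 ⊆ 101-10 [E]
  m49 ⊆ 110001 [E]
E = {-01010, 00-111, 010000, 010101, 0111-0, 100100, 101-10, 101101, 110001}
Petrick residual → -00111
Cover = b'c'def + b'cd'ef' + a'b'def + a'bc'd'e'f' + a'bc'de'f + a'bcdf' + ab'c'de'f' + ab'cef' + ab'cde'f + abc'd'e'f  |cover|=10

10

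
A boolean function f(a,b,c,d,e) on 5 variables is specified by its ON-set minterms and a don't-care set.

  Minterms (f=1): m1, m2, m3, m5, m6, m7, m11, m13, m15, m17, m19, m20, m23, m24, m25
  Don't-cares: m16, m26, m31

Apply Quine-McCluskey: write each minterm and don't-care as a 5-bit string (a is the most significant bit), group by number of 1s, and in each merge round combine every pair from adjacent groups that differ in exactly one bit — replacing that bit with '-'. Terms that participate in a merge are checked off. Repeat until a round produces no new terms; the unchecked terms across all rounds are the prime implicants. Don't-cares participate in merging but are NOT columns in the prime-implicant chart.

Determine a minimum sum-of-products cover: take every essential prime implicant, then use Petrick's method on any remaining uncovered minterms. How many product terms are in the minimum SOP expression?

[col 0] 00001*, 00010*, 00011*, 00101*, 00110*, 00111*, 01011*, 01101*, 01111*, 10000*, 10001*, 10011*, 10100*, 10111*, 11000*, 11001*, 11010*, 11111*
[col 1] -0001*, -0011*, -0111*, -1111*, 0-011*, 0-101*, 0-111*, 00-01*, 00-10*, 00-11*, 000-1*, 0001-*, 001-1*, 0011-*, 01-11*, 011-1*, 1-000*, 1-001*, 1-111*, 10-00, 10-11*, 100-1*, 1000-*, 110-0, 1100-*
[col 2] --111, -0-11, -00-1, 0--11, 0-1-1, 00--1, 00-1-, 1-00-
Prime implicants: --111, -0-11, -00-1, 0--11, 0-1-1, 00--1, 00-1-, 1-00-, 10-00, 110-0
PI chart (minterm → PIs covering it):
  1 | -00-1,00--1
  2 | 00-1-  (sole → essential)
  3 | -0-11,-00-1,0--11,00--1,00-1-
  5 | 0-1-1,00--1
  6 | 00-1-  (sole → essential)
  7 | --111,-0-11,0--11,0-1-1,00--1,00-1-
  11 | 0--11  (sole → essential)
  13 | 0-1-1  (sole → essential)
  15 | --111,0--11,0-1-1
  17 | -00-1,1-00-
  19 | -0-11,-00-1
  20 | 10-00  (sole → essential)
  23 | --111,-0-11
  24 | 1-00-,110-0
  25 | 1-00-  (sole → essential)
Essential prime implicants: 0--11, 0-1-1, 00-1-, 1-00-, 10-00
Petrick residual → --111, -00-1
Minimum SOP uses 7 PIs: cde + b'c'e + a'de + a'ce + a'b'd + ac'd' + ab'd'e'

7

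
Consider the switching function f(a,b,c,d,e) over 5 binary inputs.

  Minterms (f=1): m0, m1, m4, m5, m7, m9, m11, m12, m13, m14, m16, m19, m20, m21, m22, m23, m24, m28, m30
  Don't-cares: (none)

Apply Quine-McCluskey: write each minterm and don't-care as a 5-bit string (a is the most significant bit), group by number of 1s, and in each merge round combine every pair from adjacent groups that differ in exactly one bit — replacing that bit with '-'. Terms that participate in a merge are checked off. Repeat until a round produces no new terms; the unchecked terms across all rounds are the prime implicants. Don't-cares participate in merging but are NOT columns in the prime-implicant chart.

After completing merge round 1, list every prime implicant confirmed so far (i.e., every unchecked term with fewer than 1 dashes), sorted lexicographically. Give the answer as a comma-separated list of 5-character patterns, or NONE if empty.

NONE

Round 0: 00000✓ 00001✓ 00100✓ 00101✓ 00111✓ 01001✓ 01011✓ 01100✓ 01101✓ 01110✓ 10000✓ 10011✓ 10100✓ 10101✓ 10110✓ 10111✓ 11000✓ 11100✓ 11110✓
Round 1: -0000✓ -0100✓ -0101✓ -0111✓ -1100✓ -1110✓ 0-001✓ 0-100✓ 0-101✓ 00-00✓ 00-01✓ 0000-✓ 001-1✓ 0010-✓ 01-01✓ 010-1 011-0✓ 0110-✓ 1-000✓ 1-100✓ 1-110✓ 10-00✓ 10-11 101-0✓ 101-1✓ 1010-✓ 1011-✓ 11-00✓ 111-0✓
Round 2: --100 -0-00 -01-1 -010- -11-0 0--01 0-10- 00-0- 1--00 1-1-0 101--
PIs = {--100, -0-00, -01-1, -010-, -11-0, 0--01, 0-10-, 00-0-, 010-1, 1--00, 1-1-0, 10-11, 101--}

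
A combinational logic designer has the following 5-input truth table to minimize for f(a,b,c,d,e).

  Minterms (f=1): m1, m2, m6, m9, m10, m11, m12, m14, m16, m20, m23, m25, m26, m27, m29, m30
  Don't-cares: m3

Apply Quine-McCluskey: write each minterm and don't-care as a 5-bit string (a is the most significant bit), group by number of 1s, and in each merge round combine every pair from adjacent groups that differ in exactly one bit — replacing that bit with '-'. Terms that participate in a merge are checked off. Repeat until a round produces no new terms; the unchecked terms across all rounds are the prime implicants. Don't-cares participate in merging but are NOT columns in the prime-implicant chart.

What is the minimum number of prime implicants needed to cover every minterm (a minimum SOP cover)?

8

[col 0] 00001*, 00010*, 00011*, 00110*, 01001*, 01010*, 01011*, 01100*, 01110*, 10000*, 10100*, 10111, 11001*, 11010*, 11011*, 11101*, 11110*
[col 1] -1001*, -1010*, -1011*, -1110*, 0-001*, 0-010*, 0-011*, 0-110*, 00-10*, 000-1*, 0001-*, 01-10*, 010-1*, 0101-*, 011-0, 10-00, 11-01, 11-10*, 110-1*, 1101-*
[col 2] -1-10, -10-1, -101-, 0--10, 0-0-1, 0-01-
Prime implicants: -1-10, -10-1, -101-, 0--10, 0-0-1, 0-01-, 011-0, 10-00, 10111, 11-01
PI chart (minterm → PIs covering it):
  1 | 0-0-1  (sole → essential)
  2 | 0--10,0-01-
  6 | 0--10  (sole → essential)
  9 | -10-1,0-0-1
  10 | -1-10,-101-,0--10,0-01-
  11 | -10-1,-101-,0-0-1,0-01-
  12 | 011-0  (sole → essential)
  14 | -1-10,0--10,011-0
  16 | 10-00  (sole → essential)
  20 | 10-00  (sole → essential)
  23 | 10111  (sole → essential)
  25 | -10-1,11-01
  26 | -1-10,-101-
  27 | -10-1,-101-
  29 | 11-01  (sole → essential)
  30 | -1-10  (sole → essential)
Essential prime implicants: -1-10, 0--10, 0-0-1, 011-0, 10-00, 10111, 11-01
Petrick residual → -10-1
Minimum SOP uses 8 PIs: bde' + bc'e + a'de' + a'c'e + a'bce' + ab'd'e' + ab'cde + abd'e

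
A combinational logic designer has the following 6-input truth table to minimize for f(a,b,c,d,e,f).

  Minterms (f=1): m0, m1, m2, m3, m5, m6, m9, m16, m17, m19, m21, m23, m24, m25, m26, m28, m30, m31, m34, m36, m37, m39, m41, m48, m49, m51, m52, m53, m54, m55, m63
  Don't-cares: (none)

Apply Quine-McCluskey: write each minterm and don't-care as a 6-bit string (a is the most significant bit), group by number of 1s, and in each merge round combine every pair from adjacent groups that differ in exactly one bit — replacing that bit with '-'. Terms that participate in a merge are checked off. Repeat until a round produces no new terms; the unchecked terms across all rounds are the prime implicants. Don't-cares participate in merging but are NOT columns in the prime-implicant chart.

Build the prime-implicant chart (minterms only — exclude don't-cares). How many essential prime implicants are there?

9

Round 0: 000000✓ 000001✓ 000010✓ 000011✓ 000101✓ 000110✓ 001001✓ 010000✓ 010001✓ 010011✓ 010101✓ 010111✓ 011000✓ 011001✓ 011010✓ 011100✓ 011110✓ 011111✓ 100010✓ 100100✓ 100101✓ 100111✓ 101001✓ 110000✓ 110001✓ 110011✓ 110100✓ 110101✓ 110110✓ 110111✓ 111111✓
Round 1: -00010 -00101✓ -01001 -10000✓ -10001✓ -10011✓ -10101✓ -10111✓ -11111✓ 0-0000✓ 0-0001✓ 0-0011✓ 0-0101✓ 0-1001✓ 00-001✓ 000-01✓ 000-10 0000-0✓ 0000-1✓ 00000-✓ 00001-✓ 01-000✓ 01-001✓ 01-111✓ 010-01✓ 010-11✓ 0100-1✓ 01000-✓ 0101-1✓ 011-00✓ 011-10✓ 0110-0✓ 01100-✓ 0111-0✓ 01111- 1-0100✓ 1-0101✓ 1-0111✓ 1001-1✓ 10010-✓ 11-111✓ 110-00✓ 110-01✓ 110-11✓ 1100-1✓ 11000-✓ 1101-0✓ 1101-1✓ 11010-✓ 11011-✓
Round 2: --0101 -1-111 -10-01✓ -10-11✓ -100-1✓ -1000- -101-1✓ 0--001 0-0-01 0-00-1 0-000- 0000-- 01-00- 010--1✓ 011--0 1-01-1 1-010- 110--1✓ 110-0- 1101--
Round 3: -10--1
PIs = {--0101, -00010, -01001, -1-111, -10--1, -1000-, 0--001, 0-0-01, 0-00-1, 0-000-, 000-10, 0000--, 01-00-, 011--0, 01111-, 1-01-1, 1-010-, 110-0-, 1101--}
Coverage chart:
  m0: 0-000-,0000--
  m1: 0--001,0-0-01,0-00-1,0-000-,0000--
  m2: -00010,000-10,0000--
  m3: 0-00-1,0000--
  m5: --0101,0-0-01
  m6: 000-10 ←essential
  m9: -01001,0--001
  m16: -1000-,0-000-,01-00-
  m17: -10--1,-1000-,0--001,0-0-01,0-00-1,0-000-,01-00-
  m19: -10--1,0-00-1
  m21: --0101,-10--1,0-0-01
  m23: -1-111,-10--1
  m24: 01-00-,011--0
  m25: 0--001,01-00-
  m26: 011--0 ←essential
  m28: 011--0 ←essential
  m30: 011--0,01111-
  m31: -1-111,01111-
  m34: -00010 ←essential
  m36: 1-010- ←essential
  m37: --0101,1-01-1,1-010-
  m39: 1-01-1 ←essential
  m41: -01001 ←essential
  m48: -1000-,110-0-
  m49: -10--1,-1000-,110-0-
  m51: -10--1 ←essential
  m52: 1-010-,110-0-,1101--
  m53: --0101,-10--1,1-01-1,1-010-,110-0-,1101--
  m54: 1101-- ←essential
  m55: -1-111,-10--1,1-01-1,1101--
  m63: -1-111 ←essential
Essential: -00010, -01001, -1-111, -10--1, 000-10, 011--0, 1-01-1, 1-010-, 1101--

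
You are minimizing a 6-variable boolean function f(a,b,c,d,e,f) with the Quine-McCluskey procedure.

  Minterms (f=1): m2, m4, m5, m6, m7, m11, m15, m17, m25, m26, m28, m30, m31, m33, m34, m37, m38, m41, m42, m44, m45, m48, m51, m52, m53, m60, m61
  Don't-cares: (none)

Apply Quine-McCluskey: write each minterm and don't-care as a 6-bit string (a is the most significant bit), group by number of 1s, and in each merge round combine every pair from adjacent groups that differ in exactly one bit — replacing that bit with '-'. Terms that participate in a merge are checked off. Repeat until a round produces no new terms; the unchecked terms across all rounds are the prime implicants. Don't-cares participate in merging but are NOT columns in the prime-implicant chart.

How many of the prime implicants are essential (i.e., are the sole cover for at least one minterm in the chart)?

10

[col 0] 000010*, 000100*, 000101*, 000110*, 000111*, 001011*, 001111*, 010001*, 011001*, 011010*, 011100*, 011110*, 011111*, 100001*, 100010*, 100101*, 100110*, 101001*, 101010*, 101100*, 101101*, 110000*, 110011, 110100*, 110101*, 111100*, 111101*
[col 1] -00010*, -00101, -00110*, -11100, 0-1111, 00-111, 000-10*, 0001-0*, 0001-1*, 00010-*, 00011-*, 001-11, 01-001, 011-10, 0111-0, 01111-, 1-0101*, 1-1100*, 1-1101*, 10-001*, 10-010, 10-101*, 100-01*, 100-10*, 101-01*, 10110-*, 11-100*, 11-101*, 110-00, 11010-*, 11110-*
[col 2] -00-10, 0001--, 1--101, 1-110-, 10--01, 11-10-
Prime implicants: -00-10, -00101, -11100, 0-1111, 00-111, 0001--, 001-11, 01-001, 011-10, 0111-0, 01111-, 1--101, 1-110-, 10--01, 10-010, 11-10-, 110-00, 110011
PI chart (minterm → PIs covering it):
  2 | -00-10  (sole → essential)
  4 | 0001--  (sole → essential)
  5 | -00101,0001--
  6 | -00-10,0001--
  7 | 00-111,0001--
  11 | 001-11  (sole → essential)
  15 | 0-1111,00-111,001-11
  17 | 01-001  (sole → essential)
  25 | 01-001  (sole → essential)
  26 | 011-10  (sole → essential)
  28 | -11100,0111-0
  30 | 011-10,0111-0,01111-
  31 | 0-1111,01111-
  33 | 10--01  (sole → essential)
  34 | -00-10,10-010
  37 | -00101,1--101,10--01
  38 | -00-10  (sole → essential)
  41 | 10--01  (sole → essential)
  42 | 10-010  (sole → essential)
  44 | 1-110-  (sole → essential)
  45 | 1--101,1-110-,10--01
  48 | 110-00  (sole → essential)
  51 | 110011  (sole → essential)
  52 | 11-10-,110-00
  53 | 1--101,11-10-
  60 | -11100,1-110-,11-10-
  61 | 1--101,1-110-,11-10-
Essential prime implicants: -00-10, 0001--, 001-11, 01-001, 011-10, 1-110-, 10--01, 10-010, 110-00, 110011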